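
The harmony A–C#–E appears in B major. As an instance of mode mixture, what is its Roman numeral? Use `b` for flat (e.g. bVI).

bVII

The root A is the lowered 7th scale degree — diatonically B major has A# there. The diatonic chord on degree 7 would be A#dim (vii°), but A–C#–E is the major chord from B minor. As a borrowed chord it is labeled bVII.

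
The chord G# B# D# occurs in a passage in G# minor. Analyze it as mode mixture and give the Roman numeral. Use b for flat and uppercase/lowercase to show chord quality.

I

The root G# is the diatonic 1st degree of G# minor; the borrowing shows in the chord quality. Diatonically G# minor has G#m (i) on that degree; G#–B#–D# is instead the major chord native to G# major, so it takes the label I.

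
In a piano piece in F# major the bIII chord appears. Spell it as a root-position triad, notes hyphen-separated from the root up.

A-C#-E

The root of bIII is the lowered 3rd degree: A# becomes A. Stacking thirds in F# minor on A gives A–C#–E.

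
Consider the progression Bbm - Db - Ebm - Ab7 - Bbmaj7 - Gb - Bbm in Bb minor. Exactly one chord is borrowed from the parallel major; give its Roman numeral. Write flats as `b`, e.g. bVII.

Bb minor has the diatonic set Bbm, Cdim, Db, Ebm, F, Gb, Ab (with V from harmonic minor). Bbm, Db, Ebm, Ab7 and Gb all belong to that set. Bbmaj7 (Bb–D–F–A) doesn't fit — on degree 1 Bb minor would have Bbm (i). Bbmaj7 is the degree-1 chord of Bb major, so it is the borrowed Imaj7.

Imaj7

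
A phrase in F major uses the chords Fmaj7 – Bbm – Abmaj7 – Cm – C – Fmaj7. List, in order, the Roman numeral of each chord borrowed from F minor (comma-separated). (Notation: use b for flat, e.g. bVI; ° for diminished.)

iv, bIIImaj7, v

The diatonic triads in F major are F, Gm, Am, Bb, C, Dm, Edim. Fmaj7 and C are both diatonic. But Bbm (Bb–Db–F) is foreign: the diatonic IV on degree 4 is Bb, whereas Bbm comes from F minor. It is labeled iv. Abmaj7 (Ab–C–Eb–G) doesn't fit — on degree 3 F major would have Am (iii). Abmaj7 is the degree-3 chord of F minor, so it is the borrowed bIIImaj7. Cm (C–Eb–G) doesn't fit — on degree 5 F major would have C (V). Cm is the degree-5 chord of F minor, so it is the borrowed v.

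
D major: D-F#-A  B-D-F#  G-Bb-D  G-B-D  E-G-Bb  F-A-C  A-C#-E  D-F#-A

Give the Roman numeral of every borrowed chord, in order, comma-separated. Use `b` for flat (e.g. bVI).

iv, ii°, bIII

D major has the diatonic set D, Em, F#m, G, A, Bm, C#dim. D–F#–A = D, B–D–F# = Bm, G–B–D = G and A–C#–E = A all belong to that set. But G–Bb–D is foreign: the diatonic IV on degree 4 is G, whereas Gm comes from D minor. It is labeled iv. E–G–Bb is not: scale degree 2 in D major carries Em (ii). In D minor the chord on that degree is Edim, so here it functions as ii°, borrowed from the parallel minor. But F–A–C is foreign: the diatonic iii on degree 3 is F#m, whereas F comes from D minor. It is labeled bIII.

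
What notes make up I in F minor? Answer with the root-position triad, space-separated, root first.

F A C

I is built on scale degree 1, which is F in both F minor and its parallel. In F major the chord on F is F–A–C.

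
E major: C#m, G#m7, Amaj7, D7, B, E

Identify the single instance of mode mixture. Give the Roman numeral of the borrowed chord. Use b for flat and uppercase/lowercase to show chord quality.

In E major the diatonic chords are E, F#m, G#m, A, B, C#m, D#dim. Of the given chords, C#m, G#m7, Amaj7, B and E are diatonic. D7 (D–F#–A–C) doesn't fit — on degree 7 E major would have D#dim (vii°). D7 is the degree-7 chord of E minor, so it is the borrowed bVII7.

bVII7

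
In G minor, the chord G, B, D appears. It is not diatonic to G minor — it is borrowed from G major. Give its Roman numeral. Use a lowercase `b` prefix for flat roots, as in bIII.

I

G is scale degree 1 in G minor. Diatonically G minor has Gm (i) on that degree; G–B–D is instead the major chord native to G major, so it takes the label I.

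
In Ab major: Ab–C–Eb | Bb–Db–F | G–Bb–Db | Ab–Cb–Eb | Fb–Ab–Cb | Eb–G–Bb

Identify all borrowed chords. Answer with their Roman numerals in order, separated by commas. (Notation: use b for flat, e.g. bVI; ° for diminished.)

i, bVI

In Ab major the diatonic chords are Ab, Bbm, Cm, Db, Eb, Fm, Gdim. Ab–C–Eb = Ab, Bb–Db–F = Bbm, G–Bb–Db = Gdim and Eb–G–Bb = Eb are all diatonic. Ab–Cb–Eb is not: scale degree 1 in Ab major carries Ab (I). In Ab minor the chord on that degree is Abm, so here it functions as i, borrowed from the parallel minor. Fb–Ab–Cb doesn't fit — on degree 6 Ab major would have Fm (vi). Fb is the degree-6 chord of Ab minor, so it is the borrowed bVI.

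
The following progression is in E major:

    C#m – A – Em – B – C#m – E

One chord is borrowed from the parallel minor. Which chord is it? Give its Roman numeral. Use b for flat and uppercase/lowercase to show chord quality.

The diatonic triads in E major are E, F#m, G#m, A, B, C#m, D#dim. Of the given chords, C#m, A, B and E are diatonic. But Em (E–G–B) is foreign: the diatonic I on degree 1 is E, whereas Em comes from E minor. It is labeled i.

i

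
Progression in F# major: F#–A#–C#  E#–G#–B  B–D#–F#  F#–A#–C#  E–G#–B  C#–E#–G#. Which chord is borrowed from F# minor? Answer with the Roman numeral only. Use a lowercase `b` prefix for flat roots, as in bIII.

The diatonic triads in F# major are F#, G#m, A#m, B, C#, D#m, E#dim. Of the given chords, F#–A#–C# = F#, E#–G#–B = E#dim, B–D#–F# = B and C#–E#–G# = C# are diatonic. E–G#–B is not: scale degree 7 in F# major carries E#dim (vii°). In F# minor the chord on that degree is E, so here it functions as bVII, borrowed from the parallel minor.

bVII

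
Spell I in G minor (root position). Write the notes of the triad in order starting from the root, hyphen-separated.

G-B-D

I is built on scale degree 1, which is G in both G minor and its parallel. Building the major chord from the parallel major on G: G–B–D.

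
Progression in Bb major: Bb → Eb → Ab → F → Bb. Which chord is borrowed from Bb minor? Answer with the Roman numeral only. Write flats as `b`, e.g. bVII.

bVII

In Bb major the diatonic chords are Bb, Cm, Dm, Eb, F, Gm, Adim. Bb, Eb and F all belong to that set. Ab (Ab–C–Eb) doesn't fit — on degree 7 Bb major would have Adim (vii°). Ab is the degree-7 chord of Bb minor, so it is the borrowed bVII.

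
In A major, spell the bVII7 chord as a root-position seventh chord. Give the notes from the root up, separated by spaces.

Scale degree 7 in A major is G#. bVII7 uses the lowered form, G, taken from A minor. Stacking thirds in A minor on G gives G–B–D–F.

G B D F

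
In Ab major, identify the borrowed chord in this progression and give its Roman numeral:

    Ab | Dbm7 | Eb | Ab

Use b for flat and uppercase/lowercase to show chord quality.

The diatonic triads in Ab major are Ab, Bbm, Cm, Db, Eb, Fm, Gdim. Of the given chords, Ab and Eb are diatonic. Dbm7 (Db–Fb–Ab–Cb) doesn't fit — on degree 4 Ab major would have Db (IV). Dbm7 is the degree-4 chord of Ab minor, so it is the borrowed iv7.

iv7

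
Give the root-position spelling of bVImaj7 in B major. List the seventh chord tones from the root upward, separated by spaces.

The root of bVImaj7 is the lowered 6th degree: G# becomes G. Stacking thirds in B minor on G gives G–B–D–F#.

G B D F#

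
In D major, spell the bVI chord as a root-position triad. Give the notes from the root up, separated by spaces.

Bb D F

The root of bVI is the lowered 6th degree: B becomes Bb. Building the major chord from the parallel minor on Bb: Bb–D–F.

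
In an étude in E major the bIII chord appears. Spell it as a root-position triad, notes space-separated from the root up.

G B D

The root of bIII is the lowered 3rd degree: G# becomes G. Building the major chord from the parallel minor on G: G–B–D.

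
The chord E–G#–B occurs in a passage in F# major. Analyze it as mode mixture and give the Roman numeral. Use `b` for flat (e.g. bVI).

bVII

In F# major scale degree 7 is E#; E is its lowered form, from F# minor. The diatonic chord on degree 7 would be E#dim (vii°), but E–G#–B is the major chord from F# minor. As a borrowed chord it is labeled bVII.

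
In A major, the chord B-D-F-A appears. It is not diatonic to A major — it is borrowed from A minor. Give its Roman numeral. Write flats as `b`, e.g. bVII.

The root B is the diatonic 2nd degree of A major; the borrowing shows in the chord quality. Diatonically A major has Bm (ii) on that degree; B–D–F–A is instead the half-diminished-seventh chord native to A minor, so it takes the label iiø7.

iiø7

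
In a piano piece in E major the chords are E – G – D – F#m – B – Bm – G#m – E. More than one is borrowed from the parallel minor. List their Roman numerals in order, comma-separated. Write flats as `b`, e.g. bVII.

The diatonic triads in E major are E, F#m, G#m, A, B, C#m, D#dim. Of the given chords, E, F#m, B and G#m are diatonic. G (G–B–D) doesn't fit — on degree 3 E major would have G#m (iii). G is the degree-3 chord of E minor, so it is the borrowed bIII. D (D–F#–A) is not: scale degree 7 in E major carries D#dim (vii°). In E minor the chord on that degree is D, so here it functions as bVII, borrowed from the parallel minor. But Bm (B–D–F#) is foreign: the diatonic V on degree 5 is B, whereas Bm comes from E minor. It is labeled v.

bIII, bVII, v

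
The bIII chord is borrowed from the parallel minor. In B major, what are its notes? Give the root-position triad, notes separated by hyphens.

The root of bIII is the lowered 3rd degree: D# becomes D. Building the major chord from the parallel minor on D: D–F#–A.

D-F#-A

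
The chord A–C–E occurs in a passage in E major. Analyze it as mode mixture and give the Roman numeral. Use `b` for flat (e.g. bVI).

A is scale degree 4 in E major. The diatonic chord on degree 4 would be A (IV), but A–C–E is the minor chord from E minor. As a borrowed chord it is labeled iv.

iv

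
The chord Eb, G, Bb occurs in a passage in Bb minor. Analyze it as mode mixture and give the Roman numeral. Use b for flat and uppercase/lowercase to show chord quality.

The root Eb is the diatonic 4th degree of Bb minor; the borrowing shows in the chord quality. Diatonically Bb minor has Ebm (iv) on that degree; Eb–G–Bb is instead the major chord native to Bb major, so it takes the label IV.

IV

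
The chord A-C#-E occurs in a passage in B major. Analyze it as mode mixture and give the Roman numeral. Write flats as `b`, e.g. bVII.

bVII

The root A is the lowered 7th scale degree — diatonically B major has A# there. A–C#–E is a major chord — the form found in B minor, not the diatonic vii° (A#dim). Borrowed into B major it is written bVII.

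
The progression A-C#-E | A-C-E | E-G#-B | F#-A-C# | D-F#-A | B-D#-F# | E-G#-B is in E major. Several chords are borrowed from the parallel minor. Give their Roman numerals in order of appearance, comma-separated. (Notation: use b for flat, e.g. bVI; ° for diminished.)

iv, bVII

The diatonic triads in E major are E, F#m, G#m, A, B, C#m, D#dim. A–C#–E = A, E–G#–B = E, F#–A–C# = F#m and B–D#–F# = B are all diatonic. A–C–E doesn't fit — on degree 4 E major would have A (IV). Am is the degree-4 chord of E minor, so it is the borrowed iv. D–F#–A doesn't fit — on degree 7 E major would have D#dim (vii°). D is the degree-7 chord of E minor, so it is the borrowed bVII.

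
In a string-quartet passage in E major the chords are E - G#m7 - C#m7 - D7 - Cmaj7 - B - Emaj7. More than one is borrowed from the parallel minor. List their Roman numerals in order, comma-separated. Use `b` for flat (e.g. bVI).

The diatonic triads in E major are E, F#m, G#m, A, B, C#m, D#dim. E, G#m7, C#m7, B and Emaj7 all belong to that set. D7 (D–F#–A–C) doesn't fit — on degree 7 E major would have D#dim (vii°). D7 is the degree-7 chord of E minor, so it is the borrowed bVII7. Cmaj7 (C–E–G–B) doesn't fit — on degree 6 E major would have C#m (vi). Cmaj7 is the degree-6 chord of E minor, so it is the borrowed bVImaj7.

bVII7, bVImaj7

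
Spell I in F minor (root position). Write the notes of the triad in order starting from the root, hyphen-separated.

The root, F, is scale degree 1 — the same note in F minor and F major; only the chord quality changes. Building the major chord from the parallel major on F: F–A–C.

F-A-C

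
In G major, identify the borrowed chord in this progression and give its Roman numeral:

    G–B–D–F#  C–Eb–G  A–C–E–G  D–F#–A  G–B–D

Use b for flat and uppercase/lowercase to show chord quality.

The diatonic triads in G major are G, Am, Bm, C, D, Em, F#dim. Of the given chords, G–B–D–F# = Gmaj7, A–C–E–G = Am7, D–F#–A = D and G–B–D = G are diatonic. But C–Eb–G is foreign: the diatonic IV on degree 4 is C, whereas Cm comes from G minor. It is labeled iv.

iv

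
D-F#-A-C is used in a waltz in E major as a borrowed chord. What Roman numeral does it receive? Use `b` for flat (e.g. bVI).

The root D is the lowered 7th scale degree — diatonically E major has D# there. The diatonic chord on degree 7 would be D#dim (vii°), but D–F#–A–C is the dominant-seventh chord from E minor. As a borrowed chord it is labeled bVII7.

bVII7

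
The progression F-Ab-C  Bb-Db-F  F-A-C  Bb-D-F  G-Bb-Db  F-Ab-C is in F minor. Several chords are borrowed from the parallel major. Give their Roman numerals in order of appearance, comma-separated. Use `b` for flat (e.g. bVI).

In F minor (with V from harmonic minor) the diatonic chords are Fm, Gdim, Ab, Bbm, C, Db, Eb. F–Ab–C = Fm, Bb–Db–F = Bbm and G–Bb–Db = Gdim are all diatonic. But F–A–C is foreign: the diatonic i on degree 1 is Fm, whereas F comes from F major. It is labeled I. Bb–D–F is not: scale degree 4 in F minor carries Bbm (iv). In F major the chord on that degree is Bb, so here it functions as IV, borrowed from the parallel major.

I, IV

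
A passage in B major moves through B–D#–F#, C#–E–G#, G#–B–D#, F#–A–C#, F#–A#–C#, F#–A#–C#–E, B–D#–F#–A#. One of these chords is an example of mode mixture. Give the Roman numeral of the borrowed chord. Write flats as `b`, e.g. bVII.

v

The diatonic triads in B major are B, C#m, D#m, E, F#, G#m, A#dim. B–D#–F# = B, C#–E–G# = C#m, G#–B–D# = G#m, F#–A#–C# = F#, F#–A#–C#–E = F#7 and B–D#–F#–A# = Bmaj7 are all diatonic. F#–A–C# doesn't fit — on degree 5 B major would have F# (V). F#m is the degree-5 chord of B minor, so it is the borrowed v.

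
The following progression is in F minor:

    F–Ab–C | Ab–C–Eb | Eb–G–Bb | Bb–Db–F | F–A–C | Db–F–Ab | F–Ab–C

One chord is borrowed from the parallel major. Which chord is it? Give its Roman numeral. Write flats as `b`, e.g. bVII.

In F minor (with V from harmonic minor) the diatonic chords are Fm, Gdim, Ab, Bbm, C, Db, Eb. F–Ab–C = Fm, Ab–C–Eb = Ab, Eb–G–Bb = Eb, Bb–Db–F = Bbm and Db–F–Ab = Db are all diatonic. F–A–C is not: scale degree 1 in F minor carries Fm (i). In F major the chord on that degree is F, so here it functions as I, borrowed from the parallel major.

I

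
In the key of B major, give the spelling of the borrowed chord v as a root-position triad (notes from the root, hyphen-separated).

The root, F#, is scale degree 5 — the same note in B major and B minor; only the chord quality changes. Building the minor chord from the parallel minor on F#: F#–A–C#.

F#-A-C#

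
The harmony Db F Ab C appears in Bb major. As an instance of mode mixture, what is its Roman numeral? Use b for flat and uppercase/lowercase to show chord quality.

The root Db is the lowered 3rd scale degree — diatonically Bb major has D there. Diatonically Bb major has Dm (iii) on that degree; Db–F–Ab–C is instead the major-seventh chord native to Bb minor, so it takes the label bIIImaj7.

bIIImaj7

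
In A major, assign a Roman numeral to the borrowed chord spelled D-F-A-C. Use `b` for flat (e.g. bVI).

D is scale degree 4 in A major. The diatonic chord on degree 4 would be D (IV), but D–F–A–C is the minor-seventh chord from A minor. As a borrowed chord it is labeled iv7.

iv7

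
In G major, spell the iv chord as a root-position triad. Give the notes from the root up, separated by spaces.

C Eb G

iv is built on scale degree 4, which is C in both G major and its parallel. Stacking thirds in G minor on C gives C–Eb–G.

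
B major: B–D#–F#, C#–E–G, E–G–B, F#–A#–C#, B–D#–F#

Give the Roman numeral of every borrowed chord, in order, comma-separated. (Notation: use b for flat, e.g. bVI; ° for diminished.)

B major has the diatonic set B, C#m, D#m, E, F#, G#m, A#dim. B–D#–F# = B and F#–A#–C# = F# are both diatonic. C#–E–G doesn't fit — on degree 2 B major would have C#m (ii). C#dim is the degree-2 chord of B minor, so it is the borrowed ii°. E–G–B doesn't fit — on degree 4 B major would have E (IV). Em is the degree-4 chord of B minor, so it is the borrowed iv.

ii°, iv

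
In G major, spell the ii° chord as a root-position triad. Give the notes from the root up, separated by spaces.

A C Eb

The root, A, is scale degree 2 — the same note in G major and G minor; only the chord quality changes. Stacking thirds in G minor on A gives A–C–Eb.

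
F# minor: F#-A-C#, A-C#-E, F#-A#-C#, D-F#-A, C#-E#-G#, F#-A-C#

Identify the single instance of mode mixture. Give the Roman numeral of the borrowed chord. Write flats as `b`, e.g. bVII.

In F# minor (with V from harmonic minor) the diatonic chords are F#m, G#dim, A, Bm, C#, D, E. F#–A–C# = F#m, A–C#–E = A, D–F#–A = D and C#–E#–G# = C# are all diatonic. F#–A#–C# doesn't fit — on degree 1 F# minor would have F#m (i). F# is the degree-1 chord of F# major, so it is the borrowed I.

I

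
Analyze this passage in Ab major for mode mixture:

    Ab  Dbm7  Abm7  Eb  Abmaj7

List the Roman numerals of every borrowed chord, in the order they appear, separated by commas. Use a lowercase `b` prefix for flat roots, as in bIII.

iv7, i7

The diatonic triads in Ab major are Ab, Bbm, Cm, Db, Eb, Fm, Gdim. Ab, Eb and Abmaj7 are all diatonic. Dbm7 (Db–Fb–Ab–Cb) doesn't fit — on degree 4 Ab major would have Db (IV). Dbm7 is the degree-4 chord of Ab minor, so it is the borrowed iv7. Abm7 (Ab–Cb–Eb–Gb) is not: scale degree 1 in Ab major carries Ab (I). In Ab minor the chord on that degree is Abm7, so here it functions as i7, borrowed from the parallel minor.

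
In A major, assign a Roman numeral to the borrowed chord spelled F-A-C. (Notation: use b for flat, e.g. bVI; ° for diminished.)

bVI

The root F is the lowered 6th scale degree — diatonically A major has F# there. Diatonically A major has F#m (vi) on that degree; F–A–C is instead the major chord native to A minor, so it takes the label bVI.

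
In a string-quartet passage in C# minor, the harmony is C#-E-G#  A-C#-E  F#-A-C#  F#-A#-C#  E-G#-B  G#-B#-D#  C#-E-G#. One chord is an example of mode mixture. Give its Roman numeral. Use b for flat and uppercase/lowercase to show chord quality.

IV

C# minor has the diatonic set C#m, D#dim, E, F#m, G#, A, B (with V from harmonic minor). C#–E–G# = C#m, A–C#–E = A, F#–A–C# = F#m, E–G#–B = E and G#–B#–D# = G# are all diatonic. But F#–A#–C# is foreign: the diatonic iv on degree 4 is F#m, whereas F# comes from C# major. It is labeled IV.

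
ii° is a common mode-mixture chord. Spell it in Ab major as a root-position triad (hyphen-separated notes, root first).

The root, Bb, is scale degree 2 — the same note in Ab major and Ab minor; only the chord quality changes. Stacking thirds in Ab minor on Bb gives Bb–Db–Fb.

Bb-Db-Fb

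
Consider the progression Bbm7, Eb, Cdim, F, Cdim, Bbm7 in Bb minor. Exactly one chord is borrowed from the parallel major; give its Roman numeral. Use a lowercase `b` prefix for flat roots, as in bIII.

Bb minor has the diatonic set Bbm, Cdim, Db, Ebm, F, Gb, Ab (with V from harmonic minor). Of the given chords, Bbm7, Cdim and F are diatonic. Eb (Eb–G–Bb) is not: scale degree 4 in Bb minor carries Ebm (iv). In Bb major the chord on that degree is Eb, so here it functions as IV, borrowed from the parallel major.

IV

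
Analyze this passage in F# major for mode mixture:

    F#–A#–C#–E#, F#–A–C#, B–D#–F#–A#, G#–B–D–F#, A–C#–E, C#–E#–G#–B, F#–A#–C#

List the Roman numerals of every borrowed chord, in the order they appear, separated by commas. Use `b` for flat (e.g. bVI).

In F# major the diatonic chords are F#, G#m, A#m, B, C#, D#m, E#dim. F#–A#–C#–E# = F#maj7, B–D#–F#–A# = Bmaj7, C#–E#–G#–B = C#7 and F#–A#–C# = F# are all diatonic. F#–A–C# doesn't fit — on degree 1 F# major would have F# (I). F#m is the degree-1 chord of F# minor, so it is the borrowed i. But G#–B–D–F# is foreign: the diatonic ii on degree 2 is G#m, whereas G#m7b5 comes from F# minor. It is labeled iiø7. A–C#–E is not: scale degree 3 in F# major carries A#m (iii). In F# minor the chord on that degree is A, so here it functions as bIII, borrowed from the parallel minor.

i, iiø7, bIII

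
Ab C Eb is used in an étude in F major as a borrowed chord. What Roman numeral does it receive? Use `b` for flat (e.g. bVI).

In F major scale degree 3 is A; Ab is its lowered form, from F minor. Diatonically F major has Am (iii) on that degree; Ab–C–Eb is instead the major chord native to F minor, so it takes the label bIII.

bIII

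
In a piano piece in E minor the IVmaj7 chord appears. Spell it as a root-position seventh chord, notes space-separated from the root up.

A C# E G#

The root, A, is scale degree 4 — the same note in E minor and E major; only the chord quality changes. Building the major-seventh chord from the parallel major on A: A–C#–E–G#.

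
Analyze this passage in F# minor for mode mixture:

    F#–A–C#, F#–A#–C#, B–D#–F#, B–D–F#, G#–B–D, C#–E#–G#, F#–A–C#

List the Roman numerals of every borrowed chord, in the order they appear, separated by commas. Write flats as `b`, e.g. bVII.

In F# minor (with V from harmonic minor) the diatonic chords are F#m, G#dim, A, Bm, C#, D, E. Of the given chords, F#–A–C# = F#m, B–D–F# = Bm, G#–B–D = G#dim and C#–E#–G# = C# are diatonic. But F#–A#–C# is foreign: the diatonic i on degree 1 is F#m, whereas F# comes from F# major. It is labeled I. B–D#–F# is not: scale degree 4 in F# minor carries Bm (iv). In F# major the chord on that degree is B, so here it functions as IV, borrowed from the parallel major.

I, IV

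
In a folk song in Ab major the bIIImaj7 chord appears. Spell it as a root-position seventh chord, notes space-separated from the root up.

The root of bIIImaj7 is the lowered 3rd degree: C becomes Cb. In Ab minor the chord on Cb is Cb–Eb–Gb–Bb.

Cb Eb Gb Bb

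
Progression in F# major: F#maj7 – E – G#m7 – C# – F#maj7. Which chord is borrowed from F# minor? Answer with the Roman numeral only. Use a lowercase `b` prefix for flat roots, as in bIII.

bVII

The diatonic triads in F# major are F#, G#m, A#m, B, C#, D#m, E#dim. F#maj7, G#m7 and C# all belong to that set. E (E–G#–B) is not: scale degree 7 in F# major carries E#dim (vii°). In F# minor the chord on that degree is E, so here it functions as bVII, borrowed from the parallel minor.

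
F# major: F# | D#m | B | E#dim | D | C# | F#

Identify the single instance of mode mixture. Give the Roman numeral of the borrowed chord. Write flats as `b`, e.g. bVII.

bVI

In F# major the diatonic chords are F#, G#m, A#m, B, C#, D#m, E#dim. Of the given chords, F#, D#m, B, E#dim and C# are diatonic. But D (D–F#–A) is foreign: the diatonic vi on degree 6 is D#m, whereas D comes from F# minor. It is labeled bVI.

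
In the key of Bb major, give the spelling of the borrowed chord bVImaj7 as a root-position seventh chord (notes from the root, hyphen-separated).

The root of bVImaj7 is the lowered 6th degree: G becomes Gb. Building the major-seventh chord from the parallel minor on Gb: Gb–Bb–Db–F.

Gb-Bb-Db-F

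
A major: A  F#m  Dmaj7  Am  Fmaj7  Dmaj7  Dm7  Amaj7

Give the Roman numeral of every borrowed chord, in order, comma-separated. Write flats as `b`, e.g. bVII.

In A major the diatonic chords are A, Bm, C#m, D, E, F#m, G#dim. A, F#m, Dmaj7 and Amaj7 are all diatonic. Am (A–C–E) doesn't fit — on degree 1 A major would have A (I). Am is the degree-1 chord of A minor, so it is the borrowed i. Fmaj7 (F–A–C–E) is not: scale degree 6 in A major carries F#m (vi). In A minor the chord on that degree is Fmaj7, so here it functions as bVImaj7, borrowed from the parallel minor. But Dm7 (D–F–A–C) is foreign: the diatonic IV on degree 4 is D, whereas Dm7 comes from A minor. It is labeled iv7.

i, bVImaj7, iv7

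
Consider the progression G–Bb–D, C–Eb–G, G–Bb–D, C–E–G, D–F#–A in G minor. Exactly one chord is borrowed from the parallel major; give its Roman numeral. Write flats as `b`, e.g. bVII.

IV

In G minor (with V from harmonic minor) the diatonic chords are Gm, Adim, Bb, Cm, D, Eb, F. G–Bb–D = Gm, C–Eb–G = Cm and D–F#–A = D all belong to that set. C–E–G doesn't fit — on degree 4 G minor would have Cm (iv). C is the degree-4 chord of G major, so it is the borrowed IV.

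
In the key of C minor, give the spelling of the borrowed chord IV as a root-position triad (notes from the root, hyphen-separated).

F-A-C

IV is built on scale degree 4, which is F in both C minor and its parallel. In C major the chord on F is F–A–C.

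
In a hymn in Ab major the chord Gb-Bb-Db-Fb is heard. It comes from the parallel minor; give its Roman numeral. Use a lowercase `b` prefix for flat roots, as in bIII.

bVII7

The root Gb is the lowered 7th scale degree — diatonically Ab major has G there. The diatonic chord on degree 7 would be Gdim (vii°), but Gb–Bb–Db–Fb is the dominant-seventh chord from Ab minor. As a borrowed chord it is labeled bVII7.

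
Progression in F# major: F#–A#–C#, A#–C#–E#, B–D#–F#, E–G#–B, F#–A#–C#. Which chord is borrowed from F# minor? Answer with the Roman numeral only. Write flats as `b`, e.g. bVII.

bVII

F# major has the diatonic set F#, G#m, A#m, B, C#, D#m, E#dim. F#–A#–C# = F#, A#–C#–E# = A#m and B–D#–F# = B are all diatonic. But E–G#–B is foreign: the diatonic vii° on degree 7 is E#dim, whereas E comes from F# minor. It is labeled bVII.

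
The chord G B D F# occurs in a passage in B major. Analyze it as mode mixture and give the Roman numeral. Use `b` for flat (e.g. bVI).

bVImaj7

In B major scale degree 6 is G#; G is its lowered form, from B minor. Diatonically B major has G#m (vi) on that degree; G–B–D–F# is instead the major-seventh chord native to B minor, so it takes the label bVImaj7.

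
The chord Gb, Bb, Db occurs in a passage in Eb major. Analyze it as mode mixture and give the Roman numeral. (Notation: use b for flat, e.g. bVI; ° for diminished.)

bIII

Gb is the lowered form of scale degree 3 in Eb major (the diatonic degree 3 is G). The diatonic chord on degree 3 would be Gm (iii), but Gb–Bb–Db is the major chord from Eb minor. As a borrowed chord it is labeled bIII.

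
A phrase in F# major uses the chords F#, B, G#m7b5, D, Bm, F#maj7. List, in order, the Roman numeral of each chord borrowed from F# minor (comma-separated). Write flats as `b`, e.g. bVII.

iiø7, bVI, iv

F# major has the diatonic set F#, G#m, A#m, B, C#, D#m, E#dim. F#, B and F#maj7 are all diatonic. G#m7b5 (G#–B–D–F#) is not: scale degree 2 in F# major carries G#m (ii). In F# minor the chord on that degree is G#m7b5, so here it functions as iiø7, borrowed from the parallel minor. D (D–F#–A) is not: scale degree 6 in F# major carries D#m (vi). In F# minor the chord on that degree is D, so here it functions as bVI, borrowed from the parallel minor. Bm (B–D–F#) is not: scale degree 4 in F# major carries B (IV). In F# minor the chord on that degree is Bm, so here it functions as iv, borrowed from the parallel minor.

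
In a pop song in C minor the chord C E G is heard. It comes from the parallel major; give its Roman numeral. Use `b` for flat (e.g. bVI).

I

The root C is the diatonic 1st degree of C minor; the borrowing shows in the chord quality. Diatonically C minor has Cm (i) on that degree; C–E–G is instead the major chord native to C major, so it takes the label I.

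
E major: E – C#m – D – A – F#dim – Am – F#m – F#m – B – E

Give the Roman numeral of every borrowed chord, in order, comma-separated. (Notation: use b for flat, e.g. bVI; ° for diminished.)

The diatonic triads in E major are E, F#m, G#m, A, B, C#m, D#dim. E, C#m, A, F#m and B all belong to that set. But D (D–F#–A) is foreign: the diatonic vii° on degree 7 is D#dim, whereas D comes from E minor. It is labeled bVII. F#dim (F#–A–C) is not: scale degree 2 in E major carries F#m (ii). In E minor the chord on that degree is F#dim, so here it functions as ii°, borrowed from the parallel minor. Am (A–C–E) doesn't fit — on degree 4 E major would have A (IV). Am is the degree-4 chord of E minor, so it is the borrowed iv.

bVII, ii°, iv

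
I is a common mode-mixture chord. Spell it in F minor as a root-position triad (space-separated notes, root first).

F A C

The root, F, is scale degree 1 — the same note in F minor and F major; only the chord quality changes. Building the major chord from the parallel major on F: F–A–C.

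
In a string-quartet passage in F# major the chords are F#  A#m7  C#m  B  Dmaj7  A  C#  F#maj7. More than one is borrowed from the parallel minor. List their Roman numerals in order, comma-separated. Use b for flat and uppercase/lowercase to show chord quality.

v, bVImaj7, bIII

F# major has the diatonic set F#, G#m, A#m, B, C#, D#m, E#dim. Of the given chords, F#, A#m7, B, C# and F#maj7 are diatonic. C#m (C#–E–G#) doesn't fit — on degree 5 F# major would have C# (V). C#m is the degree-5 chord of F# minor, so it is the borrowed v. Dmaj7 (D–F#–A–C#) doesn't fit — on degree 6 F# major would have D#m (vi). Dmaj7 is the degree-6 chord of F# minor, so it is the borrowed bVImaj7. But A (A–C#–E) is foreign: the diatonic iii on degree 3 is A#m, whereas A comes from F# minor. It is labeled bIII.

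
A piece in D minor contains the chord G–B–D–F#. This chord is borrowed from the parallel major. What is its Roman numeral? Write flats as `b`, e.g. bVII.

IVmaj7

The root G is the diatonic 4th degree of D minor; the borrowing shows in the chord quality. G–B–D–F# is a major-seventh chord — the form found in D major, not the diatonic iv (Gm). Borrowed into D minor it is written IVmaj7.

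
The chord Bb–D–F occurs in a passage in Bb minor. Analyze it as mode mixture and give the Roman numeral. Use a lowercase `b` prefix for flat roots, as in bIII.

I

The root Bb is the diatonic 1st degree of Bb minor; the borrowing shows in the chord quality. Diatonically Bb minor has Bbm (i) on that degree; Bb–D–F is instead the major chord native to Bb major, so it takes the label I.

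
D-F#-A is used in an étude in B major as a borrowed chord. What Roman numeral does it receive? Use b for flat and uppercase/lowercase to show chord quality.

The root D is the lowered 3rd scale degree — diatonically B major has D# there. Diatonically B major has D#m (iii) on that degree; D–F#–A is instead the major chord native to B minor, so it takes the label bIII.

bIII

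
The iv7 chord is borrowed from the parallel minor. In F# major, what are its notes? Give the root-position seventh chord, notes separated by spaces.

B D F# A

The root, B, is scale degree 4 — the same note in F# major and F# minor; only the chord quality changes. In F# minor the chord on B is B–D–F#–A.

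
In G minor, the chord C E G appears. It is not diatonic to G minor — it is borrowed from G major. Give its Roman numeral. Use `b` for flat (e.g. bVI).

IV

C is scale degree 4 in G minor. The diatonic chord on degree 4 would be Cm (iv), but C–E–G is the major chord from G major. As a borrowed chord it is labeled IV.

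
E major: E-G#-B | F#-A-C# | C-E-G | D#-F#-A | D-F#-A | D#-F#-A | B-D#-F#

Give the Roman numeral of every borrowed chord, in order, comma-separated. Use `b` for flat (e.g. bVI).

The diatonic triads in E major are E, F#m, G#m, A, B, C#m, D#dim. E–G#–B = E, F#–A–C# = F#m, D#–F#–A = D#dim and B–D#–F# = B all belong to that set. C–E–G doesn't fit — on degree 6 E major would have C#m (vi). C is the degree-6 chord of E minor, so it is the borrowed bVI. But D–F#–A is foreign: the diatonic vii° on degree 7 is D#dim, whereas D comes from E minor. It is labeled bVII.

bVI, bVII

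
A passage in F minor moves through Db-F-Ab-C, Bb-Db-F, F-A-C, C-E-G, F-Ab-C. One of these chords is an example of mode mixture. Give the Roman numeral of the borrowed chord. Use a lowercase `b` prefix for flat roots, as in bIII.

I

The diatonic triads in F minor (with V from harmonic minor) are Fm, Gdim, Ab, Bbm, C, Db, Eb. Db–F–Ab–C = Dbmaj7, Bb–Db–F = Bbm, C–E–G = C and F–Ab–C = Fm are all diatonic. F–A–C is not: scale degree 1 in F minor carries Fm (i). In F major the chord on that degree is F, so here it functions as I, borrowed from the parallel major.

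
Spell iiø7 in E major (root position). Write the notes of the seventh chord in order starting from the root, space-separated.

F# A C E

iiø7 is built on scale degree 2, which is F# in both E major and its parallel. Building the half-diminished-seventh chord from the parallel minor on F#: F#–A–C–E.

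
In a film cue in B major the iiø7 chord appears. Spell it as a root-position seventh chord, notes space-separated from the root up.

C# E G B

iiø7 is built on scale degree 2, which is C# in both B major and its parallel. In B minor the chord on C# is C#–E–G–B.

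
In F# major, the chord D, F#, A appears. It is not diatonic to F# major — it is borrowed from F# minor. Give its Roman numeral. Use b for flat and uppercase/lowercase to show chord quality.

The root D is the lowered 6th scale degree — diatonically F# major has D# there. The diatonic chord on degree 6 would be D#m (vi), but D–F#–A is the major chord from F# minor. As a borrowed chord it is labeled bVI.

bVI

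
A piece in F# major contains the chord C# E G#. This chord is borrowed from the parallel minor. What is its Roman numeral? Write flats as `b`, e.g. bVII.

v

The root C# is the diatonic 5th degree of F# major; the borrowing shows in the chord quality. The diatonic chord on degree 5 would be C# (V), but C#–E–G# is the minor chord from F# minor. As a borrowed chord it is labeled v.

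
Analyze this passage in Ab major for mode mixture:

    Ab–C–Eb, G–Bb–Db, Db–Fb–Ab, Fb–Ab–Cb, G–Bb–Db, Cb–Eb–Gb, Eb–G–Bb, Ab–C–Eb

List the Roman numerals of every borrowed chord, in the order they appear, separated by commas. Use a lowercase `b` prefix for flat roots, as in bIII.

Ab major has the diatonic set Ab, Bbm, Cm, Db, Eb, Fm, Gdim. Of the given chords, Ab–C–Eb = Ab, G–Bb–Db = Gdim and Eb–G–Bb = Eb are diatonic. But Db–Fb–Ab is foreign: the diatonic IV on degree 4 is Db, whereas Dbm comes from Ab minor. It is labeled iv. But Fb–Ab–Cb is foreign: the diatonic vi on degree 6 is Fm, whereas Fb comes from Ab minor. It is labeled bVI. Cb–Eb–Gb doesn't fit — on degree 3 Ab major would have Cm (iii). Cb is the degree-3 chord of Ab minor, so it is the borrowed bIII.

iv, bVI, bIII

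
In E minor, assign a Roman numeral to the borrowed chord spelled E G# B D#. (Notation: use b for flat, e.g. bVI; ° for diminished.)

Imaj7

E is scale degree 1 in E minor. Diatonically E minor has Em (i) on that degree; E–G#–B–D# is instead the major-seventh chord native to E major, so it takes the label Imaj7.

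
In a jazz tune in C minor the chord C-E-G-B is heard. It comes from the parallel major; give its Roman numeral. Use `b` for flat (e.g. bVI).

Imaj7

The root C is the diatonic 1st degree of C minor; the borrowing shows in the chord quality. Diatonically C minor has Cm (i) on that degree; C–E–G–B is instead the major-seventh chord native to C major, so it takes the label Imaj7.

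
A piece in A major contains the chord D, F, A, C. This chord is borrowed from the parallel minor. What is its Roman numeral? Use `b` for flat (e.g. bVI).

The root D is the diatonic 4th degree of A major; the borrowing shows in the chord quality. Diatonically A major has D (IV) on that degree; D–F–A–C is instead the minor-seventh chord native to A minor, so it takes the label iv7.

iv7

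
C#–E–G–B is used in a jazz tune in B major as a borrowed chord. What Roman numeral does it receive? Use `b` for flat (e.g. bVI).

The root C# is the diatonic 2nd degree of B major; the borrowing shows in the chord quality. The diatonic chord on degree 2 would be C#m (ii), but C#–E–G–B is the half-diminished-seventh chord from B minor. As a borrowed chord it is labeled iiø7.

iiø7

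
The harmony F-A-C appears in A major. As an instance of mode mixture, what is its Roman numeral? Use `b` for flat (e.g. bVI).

The root F is the lowered 6th scale degree — diatonically A major has F# there. The diatonic chord on degree 6 would be F#m (vi), but F–A–C is the major chord from A minor. As a borrowed chord it is labeled bVI.

bVI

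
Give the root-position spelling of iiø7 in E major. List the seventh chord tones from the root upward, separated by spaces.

F# A C E

The root, F#, is scale degree 2 — the same note in E major and E minor; only the chord quality changes. Building the half-diminished-seventh chord from the parallel minor on F#: F#–A–C–E.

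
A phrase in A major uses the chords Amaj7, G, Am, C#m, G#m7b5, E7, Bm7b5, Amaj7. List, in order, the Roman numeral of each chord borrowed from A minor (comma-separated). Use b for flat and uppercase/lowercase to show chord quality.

bVII, i, iiø7

In A major the diatonic chords are A, Bm, C#m, D, E, F#m, G#dim. Amaj7, C#m, G#m7b5 and E7 all belong to that set. G (G–B–D) is not: scale degree 7 in A major carries G#dim (vii°). In A minor the chord on that degree is G, so here it functions as bVII, borrowed from the parallel minor. But Am (A–C–E) is foreign: the diatonic I on degree 1 is A, whereas Am comes from A minor. It is labeled i. But Bm7b5 (B–D–F–A) is foreign: the diatonic ii on degree 2 is Bm, whereas Bm7b5 comes from A minor. It is labeled iiø7.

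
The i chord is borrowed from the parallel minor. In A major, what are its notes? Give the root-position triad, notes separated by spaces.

i is built on scale degree 1, which is A in both A major and its parallel. Building the minor chord from the parallel minor on A: A–C–E.

A C E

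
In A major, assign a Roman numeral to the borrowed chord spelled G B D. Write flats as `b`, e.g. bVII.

bVII

G is the lowered form of scale degree 7 in A major (the diatonic degree 7 is G#). Diatonically A major has G#dim (vii°) on that degree; G–B–D is instead the major chord native to A minor, so it takes the label bVII.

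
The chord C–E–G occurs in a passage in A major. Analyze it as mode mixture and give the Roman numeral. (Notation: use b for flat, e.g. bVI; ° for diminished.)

bIII

The root C is the lowered 3rd scale degree — diatonically A major has C# there. C–E–G is a major chord — the form found in A minor, not the diatonic iii (C#m). Borrowed into A major it is written bIII.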